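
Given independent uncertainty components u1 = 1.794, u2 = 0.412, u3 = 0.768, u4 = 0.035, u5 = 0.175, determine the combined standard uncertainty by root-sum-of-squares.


uc = sqrt(1.794^2 + 0.412^2 + 0.768^2 + 0.035^2 + 0.175^2)
uc = sqrt(4.009854)
uc = 2.0025

2.0025


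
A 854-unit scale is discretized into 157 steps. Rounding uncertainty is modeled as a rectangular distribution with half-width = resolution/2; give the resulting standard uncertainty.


resolution = range / divisions
resolution = 854 / 157 = 5.4394904
u_res = resolution / (2*sqrt(3))
u_res = 5.4394904 / 3.4641016
u_res = 1.5702

1.5702


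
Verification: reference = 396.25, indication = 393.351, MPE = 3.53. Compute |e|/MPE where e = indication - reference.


e = indication - reference = 393.351 - 396.25 = -2.8990
|e| = 2.8990
ratio = |e| / MPE = 2.8990 / 3.53
ratio = 0.8212

0.8212


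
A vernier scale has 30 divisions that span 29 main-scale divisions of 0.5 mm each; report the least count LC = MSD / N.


LC = MSD / n_div
= 0.5 / 30
= 0.0167

0.0167


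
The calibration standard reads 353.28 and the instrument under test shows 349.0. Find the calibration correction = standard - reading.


Correction = standard - reading
= 353.28 - 349.0
= 4.2800

4.2800


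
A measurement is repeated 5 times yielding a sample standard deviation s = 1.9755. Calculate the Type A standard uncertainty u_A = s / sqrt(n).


u_A = s / sqrt(n)
u_A = 1.9755 / sqrt(5)
u_A = 1.9755 / 2.236068
u_A = 0.8835

0.8835


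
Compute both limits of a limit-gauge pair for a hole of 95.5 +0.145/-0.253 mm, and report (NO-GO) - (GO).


GO = nominal - lower_tol (smallest hole = maximum material condition)
GO = 95.5 - 0.253 = 95.247
NO-GO = nominal + upper_tol (largest hole = least material condition)
NO-GO = 95.5 + 0.145 = 95.645
spread = NO-GO - GO = 95.645 - 95.247 = 0.3980

0.3980


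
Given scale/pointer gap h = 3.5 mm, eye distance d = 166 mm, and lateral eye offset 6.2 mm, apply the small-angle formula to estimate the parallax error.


error = h * offset / d
= 3.5 * 6.2 / 166
= 0.1307

0.1307


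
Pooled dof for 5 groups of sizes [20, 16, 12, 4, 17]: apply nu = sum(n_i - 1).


nu = sum_i (n_i - 1)
nu = ((20 - 1) + (16 - 1) + (12 - 1) + (4 - 1) + (17 - 1))
nu = 19 + 15 + 11 + 3 + 16
nu = 64

64


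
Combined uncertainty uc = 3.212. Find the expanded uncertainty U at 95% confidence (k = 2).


U = k * uc
U = 2 * 3.212
U = 6.4240

6.4240


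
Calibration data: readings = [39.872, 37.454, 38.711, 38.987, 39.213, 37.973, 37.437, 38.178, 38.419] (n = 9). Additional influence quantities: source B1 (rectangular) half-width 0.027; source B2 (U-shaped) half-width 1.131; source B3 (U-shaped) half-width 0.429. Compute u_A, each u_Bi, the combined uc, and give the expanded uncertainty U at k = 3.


mean = (39.872 + 37.454 + 38.711 + 38.987 + 39.213 + 37.973 + 37.437 + 38.178 + 38.419) / 9 = 38.47155556
s = sqrt(sum((x - mean)^2)/(n-1)) = 0.81218996
u_A = s / sqrt(n) = 0.81218996 / sqrt(9) = 0.27072999
u_B1 = 0.027 / sqrt(3) = 0.015588457
u_B2 = 1.131 / sqrt(2) = 0.79973777
u_B3 = 0.429 / sqrt(2) = 0.30334881
uc = sqrt(0.27072999^2 + 0.015588457^2 + 0.79973777^2 + 0.30334881^2) = 0.89729523
U = k * uc = 3 * 0.89729523
U = 2.6919

2.6919


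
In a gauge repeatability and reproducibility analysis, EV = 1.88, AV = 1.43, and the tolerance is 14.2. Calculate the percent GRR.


GRR = sqrt(EV^2 + AV^2) = sqrt(1.88^2 + 1.43^2) = 2.3620542
%GRR = GRR / tol * 100 = 2.3620542 / 14.2 * 100
%GRR = 16.6342

16.6342


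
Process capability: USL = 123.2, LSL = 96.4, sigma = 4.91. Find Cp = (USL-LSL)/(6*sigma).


Cp = (USL - LSL) / (6 * sigma)
= (123.2 - 96.4) / (6 * 4.91)
= 26.8000 / 29.4600
= 0.9097

0.9097


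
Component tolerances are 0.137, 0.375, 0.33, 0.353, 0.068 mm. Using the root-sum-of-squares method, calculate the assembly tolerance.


RSS = sqrt(0.137^2 + 0.375^2 + 0.33^2 + 0.353^2 + 0.068^2)
= sqrt(0.397527)
= 0.6305

0.6305


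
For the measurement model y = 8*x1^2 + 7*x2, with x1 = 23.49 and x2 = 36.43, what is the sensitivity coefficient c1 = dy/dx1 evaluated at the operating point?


y = 8*x1^2 + 7*x2
dy/dx1 = 2*8*x1
Evaluate at x1 = 23.49: c1 = 16 * 23.49
c1 = 375.8400

375.8400


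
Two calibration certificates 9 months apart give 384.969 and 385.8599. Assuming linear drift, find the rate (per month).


rate = (v2 - v1) / months
= (385.8599 - 384.969) / 9
= 0.8909 / 9
= 0.0990

0.0990


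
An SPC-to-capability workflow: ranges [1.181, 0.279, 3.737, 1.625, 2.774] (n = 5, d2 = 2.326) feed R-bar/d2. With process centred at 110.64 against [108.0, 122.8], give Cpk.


R_bar = (1.181 + 0.279 + 3.737 + 1.625 + 2.774) / 5 = 1.9192
sigma = R_bar / d2 = 1.9192 / 2.326 = 0.82510748
Cp = (USL - LSL)/(6*sigma) = (122.8 - 108.0)/(6*0.82510748) = 2.9895
Cpu = (122.8 - 110.64)/(3*0.82510748) = 4.9125
Cpl = (110.64 - 108.0)/(3*0.82510748) = 1.0665
Cpk = min(Cpu, Cpl) = 1.0665

1.0665


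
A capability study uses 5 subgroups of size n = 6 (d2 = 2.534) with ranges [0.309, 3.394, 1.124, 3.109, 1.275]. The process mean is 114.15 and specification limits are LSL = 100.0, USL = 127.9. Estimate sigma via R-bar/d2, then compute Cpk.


R_bar = (0.309 + 3.394 + 1.124 + 3.109 + 1.275) / 5 = 1.8422
sigma = R_bar / d2 = 1.8422 / 2.534 = 0.7269929
Cp = (USL - LSL)/(6*sigma) = (127.9 - 100.0)/(6*0.7269929) = 6.3962
Cpu = (127.9 - 114.15)/(3*0.7269929) = 6.3045
Cpl = (114.15 - 100.0)/(3*0.7269929) = 6.4879
Cpk = min(Cpu, Cpl) = 6.3045

6.3045


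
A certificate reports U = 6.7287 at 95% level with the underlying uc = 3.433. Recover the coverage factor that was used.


k = U / uc
k = 6.7287 / 3.433
k = 1.96

1.96


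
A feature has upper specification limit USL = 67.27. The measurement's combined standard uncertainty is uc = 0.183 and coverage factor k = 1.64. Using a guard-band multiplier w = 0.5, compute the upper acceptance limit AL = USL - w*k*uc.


U = k * uc = 1.64 * 0.183 = 0.30012
guard band g = w * U = 0.5 * 0.30012 = 0.15006
AL = USL - g = 67.27 - 0.15006
AL = 67.1199

67.1199


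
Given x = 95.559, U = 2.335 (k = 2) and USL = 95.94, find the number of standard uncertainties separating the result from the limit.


u = U / k = 2.335 / 2 = 1.1675
margin = |USL - x| = |95.94 - 95.559| = 0.381
z = margin / u = 0.381 / 1.1675
z = 0.3263

0.3263


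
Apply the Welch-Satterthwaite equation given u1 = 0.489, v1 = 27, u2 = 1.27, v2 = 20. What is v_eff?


uc = sqrt(u1^2 + u2^2) = sqrt(0.489^2 + 1.27^2) = 1.3608898
v_eff = uc^4 / (u1^4/v1 + u2^4/v2)
= 1.3608898^4 / (0.489^4/27 + 1.27^4/20)
= 3.429982 / 0.13219006
v_eff = 25.9474

25.9474


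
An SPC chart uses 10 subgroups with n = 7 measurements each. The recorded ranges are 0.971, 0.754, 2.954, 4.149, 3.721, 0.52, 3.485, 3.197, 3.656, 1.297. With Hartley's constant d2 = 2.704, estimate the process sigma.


R_bar = (0.971 + 0.754 + 2.954 + 4.149 + 3.721 + 0.52 + 3.485 + 3.197 + 3.656 + 1.297) / 10
R_bar = 24.704 / 10 = 2.4704
sigma_hat = R_bar / d2 = 2.4704 / 2.704 = 0.9136

0.9136


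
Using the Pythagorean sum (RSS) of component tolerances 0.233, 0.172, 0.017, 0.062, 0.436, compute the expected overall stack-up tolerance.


RSS = sqrt(0.233^2 + 0.172^2 + 0.017^2 + 0.062^2 + 0.436^2)
= sqrt(0.278102)
= 0.5274

0.5274


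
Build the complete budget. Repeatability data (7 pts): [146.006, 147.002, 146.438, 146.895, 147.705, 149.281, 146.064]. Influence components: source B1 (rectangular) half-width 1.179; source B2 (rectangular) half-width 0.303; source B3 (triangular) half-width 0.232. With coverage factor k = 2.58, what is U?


mean = (146.006 + 147.002 + 146.438 + 146.895 + 147.705 + 149.281 + 146.064) / 7 = 147.0558571
s = sqrt(sum((x - mean)^2)/(n-1)) = 1.1452184
u_A = s / sqrt(n) = 1.1452184 / sqrt(7) = 0.43285187
u_B1 = 1.179 / sqrt(3) = 0.68069597
u_B2 = 0.303 / sqrt(3) = 0.17493713
u_B3 = 0.232 / sqrt(6) = 0.094713603
uc = sqrt(0.43285187^2 + 0.68069597^2 + 0.17493713^2 + 0.094713603^2) = 0.83083176
U = k * uc = 2.58 * 0.83083176
U = 2.1435

2.1435


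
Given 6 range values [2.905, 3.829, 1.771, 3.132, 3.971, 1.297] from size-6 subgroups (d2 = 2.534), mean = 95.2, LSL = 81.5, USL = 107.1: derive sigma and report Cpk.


R_bar = (2.905 + 3.829 + 1.771 + 3.132 + 3.971 + 1.297) / 6 = 2.8175
sigma = R_bar / d2 = 2.8175 / 2.534 = 1.1118785
Cp = (USL - LSL)/(6*sigma) = (107.1 - 81.5)/(6*1.1118785) = 3.8373
Cpu = (107.1 - 95.2)/(3*1.1118785) = 3.5675
Cpl = (95.2 - 81.5)/(3*1.1118785) = 4.1072
Cpk = min(Cpu, Cpl) = 3.5675

3.5675


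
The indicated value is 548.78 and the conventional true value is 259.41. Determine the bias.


Systematic error = measured - true
= 548.78 - 259.41
= 289.3700

289.3700


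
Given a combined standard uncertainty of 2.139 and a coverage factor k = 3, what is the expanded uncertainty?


U = k * uc
U = 3 * 2.139
U = 6.4170

6.4170


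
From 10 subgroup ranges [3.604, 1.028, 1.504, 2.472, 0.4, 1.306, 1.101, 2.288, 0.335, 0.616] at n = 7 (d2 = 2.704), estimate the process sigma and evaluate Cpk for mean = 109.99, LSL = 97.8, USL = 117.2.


R_bar = (3.604 + 1.028 + 1.504 + 2.472 + 0.4 + 1.306 + 1.101 + 2.288 + 0.335 + 0.616) / 10 = 1.4654
sigma = R_bar / d2 = 1.4654 / 2.704 = 0.54193787
Cp = (USL - LSL)/(6*sigma) = (117.2 - 97.8)/(6*0.54193787) = 5.9662
Cpu = (117.2 - 109.99)/(3*0.54193787) = 4.4347
Cpl = (109.99 - 97.8)/(3*0.54193787) = 7.4978
Cpk = min(Cpu, Cpl) = 4.4347

4.4347


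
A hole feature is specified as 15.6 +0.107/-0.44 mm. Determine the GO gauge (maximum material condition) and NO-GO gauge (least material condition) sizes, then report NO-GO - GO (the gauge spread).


GO = nominal - lower_tol (smallest hole = maximum material condition)
GO = 15.6 - 0.44 = 15.16
NO-GO = nominal + upper_tol (largest hole = least material condition)
NO-GO = 15.6 + 0.107 = 15.707
spread = NO-GO - GO = 15.707 - 15.16 = 0.5470

0.5470


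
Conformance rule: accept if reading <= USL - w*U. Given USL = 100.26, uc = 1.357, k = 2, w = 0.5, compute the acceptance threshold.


U = k * uc = 2 * 1.357 = 2.714
guard band g = w * U = 0.5 * 2.714 = 1.357
AL = USL - g = 100.26 - 1.357
AL = 98.9030

98.9030


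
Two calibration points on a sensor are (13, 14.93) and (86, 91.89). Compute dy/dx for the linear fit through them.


slope = (y2 - y1) / (x2 - x1)
= (91.89 - 14.93) / (86 - 13)
= 76.9600 / 73
= 1.0542

1.0542


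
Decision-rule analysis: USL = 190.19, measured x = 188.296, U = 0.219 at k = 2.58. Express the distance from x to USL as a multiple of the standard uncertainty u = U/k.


u = U / k = 0.219 / 2.58 = 0.084883721
margin = |USL - x| = |190.19 - 188.296| = 1.894
z = margin / u = 1.894 / 0.084883721
z = 22.3129

22.3129


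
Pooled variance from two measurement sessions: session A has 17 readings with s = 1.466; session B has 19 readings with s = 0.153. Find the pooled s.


s_p = sqrt(((n1-1)*s1^2 + (n2-1)*s2^2) / (n1+n2-2))
numerator = (17-1)*1.466^2 + (19-1)*0.153^2 = 34.386496 + 0.421362 = 34.807858
denominator = 17 + 19 - 2 = 34
s_p^2 = 34.807858 / 34 = 1.0237605
s_p = sqrt(1.0237605) = 1.0118

1.0118


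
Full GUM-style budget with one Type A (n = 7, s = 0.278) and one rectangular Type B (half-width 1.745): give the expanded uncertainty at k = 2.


u_A = s / sqrt(n) = 0.278 / sqrt(7) = 0.10507412
u_B = half_width / sqrt(3) = 1.745 / sqrt(3) = 1.0074762
uc = sqrt(u_A^2 + u_B^2) = sqrt(0.10507412^2 + 1.0074762^2) = 1.0129407
U = k * uc = 2 * 1.0129407
U = 2.0259

2.0259


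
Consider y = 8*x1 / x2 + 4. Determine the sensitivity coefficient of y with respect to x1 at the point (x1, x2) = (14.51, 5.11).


y = 8*x1 / x2 + 4
dy/dx1 = 8/x2
Evaluate at x2 = 5.11: c1 = 8 / 5.11
c1 = 1.5656

1.5656


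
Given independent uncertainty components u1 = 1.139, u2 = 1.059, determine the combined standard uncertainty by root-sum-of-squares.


uc = sqrt(1.139^2 + 1.059^2)
uc = sqrt(2.418802)
uc = 1.5552

1.5552


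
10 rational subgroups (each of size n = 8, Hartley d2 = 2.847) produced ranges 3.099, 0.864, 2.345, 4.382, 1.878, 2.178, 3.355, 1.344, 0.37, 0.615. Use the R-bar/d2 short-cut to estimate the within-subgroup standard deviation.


R_bar = (3.099 + 0.864 + 2.345 + 4.382 + 1.878 + 2.178 + 3.355 + 1.344 + 0.37 + 0.615) / 10
R_bar = 20.43 / 10 = 2.043
sigma_hat = R_bar / d2 = 2.043 / 2.847 = 0.7176

0.7176


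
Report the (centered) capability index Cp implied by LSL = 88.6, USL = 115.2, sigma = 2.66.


Cp = (USL - LSL) / (6 * sigma)
= (115.2 - 88.6) / (6 * 2.66)
= 26.6000 / 15.9600
= 1.6667

1.6667


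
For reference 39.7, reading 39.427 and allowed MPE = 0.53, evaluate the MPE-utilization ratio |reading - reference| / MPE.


e = indication - reference = 39.427 - 39.7 = -0.2730
|e| = 0.2730
ratio = |e| / MPE = 0.2730 / 0.53
ratio = 0.5151

0.5151


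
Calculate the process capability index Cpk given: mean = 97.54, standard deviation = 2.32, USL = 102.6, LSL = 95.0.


Cpu = (USL - mean) / (3*sigma) = (102.6 - 97.54) / (3*2.32) = 0.7270
Cpl = (mean - LSL) / (3*sigma) = (97.54 - 95.0) / (3*2.32) = 0.3649
Cpk = min(Cpu, Cpl) = 0.3649

0.3649


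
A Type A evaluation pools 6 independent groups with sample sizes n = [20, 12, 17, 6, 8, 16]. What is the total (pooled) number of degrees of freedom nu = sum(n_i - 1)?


nu = sum_i (n_i - 1)
nu = ((20 - 1) + (12 - 1) + (17 - 1) + (6 - 1) + (8 - 1) + (16 - 1))
nu = 19 + 11 + 16 + 5 + 7 + 15
nu = 73

73


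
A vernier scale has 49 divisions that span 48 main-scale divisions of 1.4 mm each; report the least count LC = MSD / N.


LC = MSD / n_div
= 1.4 / 49
= 0.0286

0.0286


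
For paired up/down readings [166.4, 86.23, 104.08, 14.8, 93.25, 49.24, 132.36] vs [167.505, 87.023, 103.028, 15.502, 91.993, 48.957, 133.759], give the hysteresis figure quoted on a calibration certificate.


|166.4 - 167.505| = 1.1050
|86.23 - 87.023| = 0.7930
|104.08 - 103.028| = 1.0520
|14.8 - 15.502| = 0.7020
|93.25 - 91.993| = 1.2570
|49.24 - 48.957| = 0.2830
|132.36 - 133.759| = 1.3990
hysteresis = max(diffs) = 1.3990

1.3990


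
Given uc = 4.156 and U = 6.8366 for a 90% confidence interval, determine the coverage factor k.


k = U / uc
k = 6.8366 / 4.156
k = 1.645

1.645


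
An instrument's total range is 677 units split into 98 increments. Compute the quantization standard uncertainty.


resolution = range / divisions
resolution = 677 / 98 = 6.9081633
u_res = resolution / (2*sqrt(3))
u_res = 6.9081633 / 3.4641016
u_res = 1.9942

1.9942


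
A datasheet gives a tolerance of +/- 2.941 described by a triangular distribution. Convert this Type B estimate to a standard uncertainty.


u_B = half_width / sqrt(6)
u_B = 2.941 / 2.4494897
u_B = 1.2007

1.2007


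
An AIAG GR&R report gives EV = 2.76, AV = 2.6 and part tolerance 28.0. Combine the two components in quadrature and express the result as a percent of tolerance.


GRR = sqrt(EV^2 + AV^2) = sqrt(2.76^2 + 2.6^2) = 3.7917806
%GRR = GRR / tol * 100 = 3.7917806 / 28.0 * 100
%GRR = 13.5421

13.5421


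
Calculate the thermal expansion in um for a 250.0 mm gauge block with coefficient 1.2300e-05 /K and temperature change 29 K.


dL = L * alpha * dT
= 250.0 * 1.2300e-05 * 29
= 0.0891750 mm
dL_um = 0.0891750 * 1000 = 89.1750 um

89.1750


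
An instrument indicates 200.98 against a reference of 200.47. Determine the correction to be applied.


Correction = standard - reading
= 200.47 - 200.98
= -0.5100

-0.5100


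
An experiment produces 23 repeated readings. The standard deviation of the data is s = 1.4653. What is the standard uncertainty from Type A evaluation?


u_A = s / sqrt(n)
u_A = 1.4653 / sqrt(23)
u_A = 1.4653 / 4.7958315
u_A = 0.3055

0.3055


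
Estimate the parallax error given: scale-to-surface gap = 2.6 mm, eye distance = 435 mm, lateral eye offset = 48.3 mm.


error = h * offset / d
= 2.6 * 48.3 / 435
= 0.2887

0.2887


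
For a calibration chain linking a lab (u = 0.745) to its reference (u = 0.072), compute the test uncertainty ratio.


TUR = u_lab / u_ref
= 0.745 / 0.072
= 10.3472

10.3472


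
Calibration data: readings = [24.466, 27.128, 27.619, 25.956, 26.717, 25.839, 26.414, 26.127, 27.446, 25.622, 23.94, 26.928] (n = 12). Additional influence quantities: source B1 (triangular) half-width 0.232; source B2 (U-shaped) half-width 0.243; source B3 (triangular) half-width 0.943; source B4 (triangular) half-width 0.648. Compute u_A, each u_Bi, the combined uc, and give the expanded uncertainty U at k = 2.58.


mean = (24.466 + 27.128 + 27.619 + 25.956 + 26.717 + 25.839 + 26.414 + 26.127 + 27.446 + 25.622 + 23.94 + 26.928) / 12 = 26.1835
s = sqrt(sum((x - mean)^2)/(n-1)) = 1.1245479
u_A = s / sqrt(n) = 1.1245479 / sqrt(12) = 0.32462902
u_B1 = 0.232 / sqrt(6) = 0.094713603
u_B2 = 0.243 / sqrt(2) = 0.17182695
u_B3 = 0.943 / sqrt(6) = 0.38497814
u_B4 = 0.648 / sqrt(6) = 0.26454489
uc = sqrt(0.32462902^2 + 0.094713603^2 + 0.17182695^2 + 0.38497814^2 + 0.26454489^2) = 0.60172364
U = k * uc = 2.58 * 0.60172364
U = 1.5524

1.5524


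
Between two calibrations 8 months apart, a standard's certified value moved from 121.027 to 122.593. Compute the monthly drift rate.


rate = (v2 - v1) / months
= (122.593 - 121.027) / 8
= 1.5660 / 8
= 0.1958

0.1958


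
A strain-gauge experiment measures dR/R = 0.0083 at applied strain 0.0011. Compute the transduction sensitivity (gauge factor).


GF = (dR/R) / epsilon
= 0.0083 / 0.0011
= 7.5455

7.5455


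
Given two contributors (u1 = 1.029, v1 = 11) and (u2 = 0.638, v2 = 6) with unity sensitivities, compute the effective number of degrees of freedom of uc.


uc = sqrt(u1^2 + u2^2) = sqrt(1.029^2 + 0.638^2) = 1.2107374
v_eff = uc^4 / (u1^4/v1 + u2^4/v2)
= 1.2107374^4 / (1.029^4/11 + 0.638^4/6)
= 2.148819 / 0.12953634
v_eff = 16.5885

16.5885


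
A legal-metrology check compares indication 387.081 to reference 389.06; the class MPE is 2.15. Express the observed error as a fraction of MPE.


e = indication - reference = 387.081 - 389.06 = -1.9790
|e| = 1.9790
ratio = |e| / MPE = 1.9790 / 2.15
ratio = 0.9205

0.9205


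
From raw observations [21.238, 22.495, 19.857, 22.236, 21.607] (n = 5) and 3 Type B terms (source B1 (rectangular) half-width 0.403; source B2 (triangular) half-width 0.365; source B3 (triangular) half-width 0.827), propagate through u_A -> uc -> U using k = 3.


mean = (21.238 + 22.495 + 19.857 + 22.236 + 21.607) / 5 = 21.4866
s = sqrt(sum((x - mean)^2)/(n-1)) = 1.038071
u_A = s / sqrt(n) = 1.038071 / sqrt(5) = 0.46423946
u_B1 = 0.403 / sqrt(3) = 0.23267216
u_B2 = 0.365 / sqrt(6) = 0.14901063
u_B3 = 0.827 / sqrt(6) = 0.33762134
uc = sqrt(0.46423946^2 + 0.23267216^2 + 0.14901063^2 + 0.33762134^2) = 0.63706118
U = k * uc = 3 * 0.63706118
U = 1.9112

1.9112


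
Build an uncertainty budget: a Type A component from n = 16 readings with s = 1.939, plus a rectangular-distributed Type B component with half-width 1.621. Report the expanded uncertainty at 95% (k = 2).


u_A = s / sqrt(n) = 1.939 / sqrt(16) = 0.48475
u_B = half_width / sqrt(3) = 1.621 / sqrt(3) = 0.93588479
uc = sqrt(u_A^2 + u_B^2) = sqrt(0.48475^2 + 0.93588479^2) = 1.0539748
U = k * uc = 2 * 1.0539748
U = 2.1079

2.1079


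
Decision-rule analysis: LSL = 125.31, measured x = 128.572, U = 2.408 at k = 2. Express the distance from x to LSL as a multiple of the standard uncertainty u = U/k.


u = U / k = 2.408 / 2 = 1.204
margin = |LSL - x| = |125.31 - 128.572| = 3.262
z = margin / u = 3.262 / 1.204
z = 2.7093

2.7093


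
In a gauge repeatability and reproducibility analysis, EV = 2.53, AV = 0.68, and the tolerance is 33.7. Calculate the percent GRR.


GRR = sqrt(EV^2 + AV^2) = sqrt(2.53^2 + 0.68^2) = 2.6197901
%GRR = GRR / tol * 100 = 2.6197901 / 33.7 * 100
%GRR = 7.7739

7.7739


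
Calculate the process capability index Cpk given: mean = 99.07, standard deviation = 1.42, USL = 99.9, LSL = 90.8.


Cpu = (USL - mean) / (3*sigma) = (99.9 - 99.07) / (3*1.42) = 0.1948
Cpl = (mean - LSL) / (3*sigma) = (99.07 - 90.8) / (3*1.42) = 1.9413
Cpk = min(Cpu, Cpl) = 0.1948

0.1948


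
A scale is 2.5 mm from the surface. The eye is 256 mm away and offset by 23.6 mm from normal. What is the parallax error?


error = h * offset / d
= 2.5 * 23.6 / 256
= 0.2305

0.2305


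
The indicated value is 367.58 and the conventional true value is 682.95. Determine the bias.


Systematic error = measured - true
= 367.58 - 682.95
= -315.3700

-315.3700


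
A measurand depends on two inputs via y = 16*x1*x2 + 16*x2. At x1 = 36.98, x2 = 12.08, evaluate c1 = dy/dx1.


y = 16*x1*x2 + 16*x2
dy/dx1 = 16*x2
Evaluate at x2 = 12.08: c1 = 16 * 12.08
c1 = 193.2800

193.2800


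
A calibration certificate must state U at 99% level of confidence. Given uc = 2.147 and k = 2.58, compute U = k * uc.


U = k * uc
U = 2.58 * 2.147
U = 5.5393

5.5393


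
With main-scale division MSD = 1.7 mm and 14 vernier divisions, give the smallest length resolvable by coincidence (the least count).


LC = MSD / n_div
= 1.7 / 14
= 0.1214

0.1214


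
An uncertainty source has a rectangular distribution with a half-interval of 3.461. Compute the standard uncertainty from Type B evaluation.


u_B = half_width / sqrt(3)
u_B = 3.461 / 1.7320508
u_B = 1.9982

1.9982


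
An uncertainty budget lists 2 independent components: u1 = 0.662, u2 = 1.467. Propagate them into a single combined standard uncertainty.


uc = sqrt(0.662^2 + 1.467^2)
uc = sqrt(2.590333)
uc = 1.6095

1.6095


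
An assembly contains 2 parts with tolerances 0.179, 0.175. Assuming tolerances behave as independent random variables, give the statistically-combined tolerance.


RSS = sqrt(0.179^2 + 0.175^2)
= sqrt(0.062666)
= 0.2503

0.2503


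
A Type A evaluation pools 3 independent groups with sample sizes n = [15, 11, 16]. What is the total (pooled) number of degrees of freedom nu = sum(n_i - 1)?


nu = sum_i (n_i - 1)
nu = ((15 - 1) + (11 - 1) + (16 - 1))
nu = 14 + 10 + 15
nu = 39

39


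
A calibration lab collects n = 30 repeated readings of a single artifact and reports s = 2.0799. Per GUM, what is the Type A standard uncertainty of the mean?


u_A = s / sqrt(n)
u_A = 2.0799 / sqrt(30)
u_A = 2.0799 / 5.4772256
u_A = 0.3797

0.3797


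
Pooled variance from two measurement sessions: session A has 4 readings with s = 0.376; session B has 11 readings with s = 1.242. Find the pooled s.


s_p = sqrt(((n1-1)*s1^2 + (n2-1)*s2^2) / (n1+n2-2))
numerator = (4-1)*0.376^2 + (11-1)*1.242^2 = 0.424128 + 15.42564 = 15.849768
denominator = 4 + 11 - 2 = 13
s_p^2 = 15.849768 / 13 = 1.2192129
s_p = sqrt(1.2192129) = 1.1042

1.1042


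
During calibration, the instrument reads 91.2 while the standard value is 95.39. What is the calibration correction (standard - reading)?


Correction = standard - reading
= 95.39 - 91.2
= 4.1900

4.1900


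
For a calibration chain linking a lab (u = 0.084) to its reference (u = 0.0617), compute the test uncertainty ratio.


TUR = u_lab / u_ref
= 0.084 / 0.0617
= 1.3614

1.3614


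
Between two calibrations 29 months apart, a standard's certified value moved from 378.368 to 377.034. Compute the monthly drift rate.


rate = (v2 - v1) / months
= (377.034 - 378.368) / 29
= -1.3340 / 29
= -0.0460

-0.0460


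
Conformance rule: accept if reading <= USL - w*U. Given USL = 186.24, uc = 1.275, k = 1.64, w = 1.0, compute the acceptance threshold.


U = k * uc = 1.64 * 1.275 = 2.091
guard band g = w * U = 1.0 * 2.091 = 2.091
AL = USL - g = 186.24 - 2.091
AL = 184.1490

184.1490


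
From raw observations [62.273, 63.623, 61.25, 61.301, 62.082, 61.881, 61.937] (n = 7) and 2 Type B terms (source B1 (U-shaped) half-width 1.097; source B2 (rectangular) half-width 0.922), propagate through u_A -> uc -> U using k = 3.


mean = (62.273 + 63.623 + 61.25 + 61.301 + 62.082 + 61.881 + 61.937) / 7 = 62.04957143
s = sqrt(sum((x - mean)^2)/(n-1)) = 0.79240265
u_A = s / sqrt(n) = 0.79240265 / sqrt(7) = 0.29950005
u_B1 = 1.097 / sqrt(2) = 0.77569614
u_B2 = 0.922 / sqrt(3) = 0.53231695
uc = sqrt(0.29950005^2 + 0.77569614^2 + 0.53231695^2) = 0.98730244
U = k * uc = 3 * 0.98730244
U = 2.9619

2.9619


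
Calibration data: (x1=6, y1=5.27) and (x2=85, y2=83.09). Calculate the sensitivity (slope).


slope = (y2 - y1) / (x2 - x1)
= (83.09 - 5.27) / (85 - 6)
= 77.8200 / 79
= 0.9851

0.9851


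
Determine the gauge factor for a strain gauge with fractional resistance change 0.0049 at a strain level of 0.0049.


GF = (dR/R) / epsilon
= 0.0049 / 0.0049
= 1.0000

1.0000


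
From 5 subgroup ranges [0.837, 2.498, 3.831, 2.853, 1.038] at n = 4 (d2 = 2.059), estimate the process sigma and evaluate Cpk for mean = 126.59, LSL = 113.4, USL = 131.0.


R_bar = (0.837 + 2.498 + 3.831 + 2.853 + 1.038) / 5 = 2.2114
sigma = R_bar / d2 = 2.2114 / 2.059 = 1.0740165
Cp = (USL - LSL)/(6*sigma) = (131.0 - 113.4)/(6*1.0740165) = 2.7312
Cpu = (131.0 - 126.59)/(3*1.0740165) = 1.3687
Cpl = (126.59 - 113.4)/(3*1.0740165) = 4.0937
Cpk = min(Cpu, Cpl) = 1.3687

1.3687


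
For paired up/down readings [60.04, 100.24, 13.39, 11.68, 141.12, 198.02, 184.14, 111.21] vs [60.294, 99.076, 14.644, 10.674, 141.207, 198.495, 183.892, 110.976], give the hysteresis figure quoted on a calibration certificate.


|60.04 - 60.294| = 0.2540
|100.24 - 99.076| = 1.1640
|13.39 - 14.644| = 1.2540
|11.68 - 10.674| = 1.0060
|141.12 - 141.207| = 0.0870
|198.02 - 198.495| = 0.4750
|184.14 - 183.892| = 0.2480
|111.21 - 110.976| = 0.2340
hysteresis = max(diffs) = 1.2540

1.2540


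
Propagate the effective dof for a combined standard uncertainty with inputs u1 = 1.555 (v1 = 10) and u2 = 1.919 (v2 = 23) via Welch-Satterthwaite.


uc = sqrt(u1^2 + u2^2) = sqrt(1.555^2 + 1.919^2) = 2.4699364
v_eff = uc^4 / (u1^4/v1 + u2^4/v2)
= 2.4699364^4 / (1.555^4/10 + 1.919^4/23)
= 37.217147 / 1.1743043
v_eff = 31.6929

31.6929


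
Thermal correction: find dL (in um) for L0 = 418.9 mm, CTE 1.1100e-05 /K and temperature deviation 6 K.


dL = L * alpha * dT
= 418.9 * 1.1100e-05 * 6
= 0.0278987 mm
dL_um = 0.0278987 * 1000 = 27.8987 um

27.8987


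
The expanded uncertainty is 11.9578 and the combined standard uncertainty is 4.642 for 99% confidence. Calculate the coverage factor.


k = U / uc
k = 11.9578 / 4.642
k = 2.576

2.576


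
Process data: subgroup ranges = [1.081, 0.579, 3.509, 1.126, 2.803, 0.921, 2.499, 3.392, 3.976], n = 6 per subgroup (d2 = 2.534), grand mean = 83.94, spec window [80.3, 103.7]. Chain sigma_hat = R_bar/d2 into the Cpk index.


R_bar = (1.081 + 0.579 + 3.509 + 1.126 + 2.803 + 0.921 + 2.499 + 3.392 + 3.976) / 9 = 2.2095556
sigma = R_bar / d2 = 2.2095556 / 2.534 = 0.87196354
Cp = (USL - LSL)/(6*sigma) = (103.7 - 80.3)/(6*0.87196354) = 4.4727
Cpu = (103.7 - 83.94)/(3*0.87196354) = 7.5538
Cpl = (83.94 - 80.3)/(3*0.87196354) = 1.3915
Cpk = min(Cpu, Cpl) = 1.3915

1.3915


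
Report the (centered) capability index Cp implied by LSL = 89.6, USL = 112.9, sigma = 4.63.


Cp = (USL - LSL) / (6 * sigma)
= (112.9 - 89.6) / (6 * 4.63)
= 23.3000 / 27.7800
= 0.8387

0.8387


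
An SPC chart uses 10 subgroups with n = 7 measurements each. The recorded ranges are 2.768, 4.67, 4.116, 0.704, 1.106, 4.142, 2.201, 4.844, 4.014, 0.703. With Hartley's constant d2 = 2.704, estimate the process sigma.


R_bar = (2.768 + 4.67 + 4.116 + 0.704 + 1.106 + 4.142 + 2.201 + 4.844 + 4.014 + 0.703) / 10
R_bar = 29.268 / 10 = 2.9268
sigma_hat = R_bar / d2 = 2.9268 / 2.704 = 1.0824

1.0824


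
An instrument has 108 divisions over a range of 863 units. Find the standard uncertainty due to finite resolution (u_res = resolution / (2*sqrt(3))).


resolution = range / divisions
resolution = 863 / 108 = 7.9907407
u_res = resolution / (2*sqrt(3))
u_res = 7.9907407 / 3.4641016
u_res = 2.3067

2.3067


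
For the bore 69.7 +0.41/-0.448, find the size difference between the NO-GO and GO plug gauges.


GO = nominal - lower_tol (smallest hole = maximum material condition)
GO = 69.7 - 0.448 = 69.252
NO-GO = nominal + upper_tol (largest hole = least material condition)
NO-GO = 69.7 + 0.41 = 70.11
spread = NO-GO - GO = 70.11 - 69.252 = 0.8580

0.8580


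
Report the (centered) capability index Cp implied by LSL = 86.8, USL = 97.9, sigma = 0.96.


Cp = (USL - LSL) / (6 * sigma)
= (97.9 - 86.8) / (6 * 0.96)
= 11.1000 / 5.7600
= 1.9271

1.9271


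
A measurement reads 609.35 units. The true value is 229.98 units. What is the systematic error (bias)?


Systematic error = measured - true
= 609.35 - 229.98
= 379.3700

379.3700


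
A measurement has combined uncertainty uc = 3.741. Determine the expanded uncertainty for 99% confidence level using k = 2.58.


U = k * uc
U = 2.58 * 3.741
U = 9.6518

9.6518


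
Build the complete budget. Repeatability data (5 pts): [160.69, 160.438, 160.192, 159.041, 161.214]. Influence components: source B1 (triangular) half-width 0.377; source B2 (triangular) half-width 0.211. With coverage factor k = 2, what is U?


mean = (160.69 + 160.438 + 160.192 + 159.041 + 161.214) / 5 = 160.315
s = sqrt(sum((x - mean)^2)/(n-1)) = 0.8065606
u_A = s / sqrt(n) = 0.8065606 / sqrt(5) = 0.36070487
u_B1 = 0.377 / sqrt(6) = 0.15390961
u_B2 = 0.211 / sqrt(6) = 0.086140389
uc = sqrt(0.36070487^2 + 0.15390961^2 + 0.086140389^2) = 0.40151754
U = k * uc = 2 * 0.40151754
U = 0.8030

0.8030


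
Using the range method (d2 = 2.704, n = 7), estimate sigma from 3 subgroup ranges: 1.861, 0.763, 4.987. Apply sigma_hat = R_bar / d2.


R_bar = (1.861 + 0.763 + 4.987) / 3
R_bar = 7.611 / 3 = 2.537
sigma_hat = R_bar / d2 = 2.537 / 2.704 = 0.9382

0.9382


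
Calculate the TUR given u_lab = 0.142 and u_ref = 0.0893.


TUR = u_lab / u_ref
= 0.142 / 0.0893
= 1.5901

1.5901


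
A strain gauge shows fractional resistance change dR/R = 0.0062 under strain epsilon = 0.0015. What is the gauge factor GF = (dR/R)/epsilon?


GF = (dR/R) / epsilon
= 0.0062 / 0.0015
= 4.1333

4.1333


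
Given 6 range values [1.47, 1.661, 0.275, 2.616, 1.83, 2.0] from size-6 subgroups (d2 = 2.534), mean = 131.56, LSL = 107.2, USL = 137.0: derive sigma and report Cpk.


R_bar = (1.47 + 1.661 + 0.275 + 2.616 + 1.83 + 2.0) / 6 = 1.642
sigma = R_bar / d2 = 1.642 / 2.534 = 0.64798737
Cp = (USL - LSL)/(6*sigma) = (137.0 - 107.2)/(6*0.64798737) = 7.6648
Cpu = (137.0 - 131.56)/(3*0.64798737) = 2.7984
Cpl = (131.56 - 107.2)/(3*0.64798737) = 12.5311
Cpk = min(Cpu, Cpl) = 2.7984

2.7984


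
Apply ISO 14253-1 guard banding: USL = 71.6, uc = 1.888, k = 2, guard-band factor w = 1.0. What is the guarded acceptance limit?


U = k * uc = 2 * 1.888 = 3.776
guard band g = w * U = 1.0 * 3.776 = 3.776
AL = USL - g = 71.6 - 3.776
AL = 67.8240

67.8240


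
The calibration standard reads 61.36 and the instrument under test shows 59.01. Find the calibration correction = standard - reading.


Correction = standard - reading
= 61.36 - 59.01
= 2.3500

2.3500


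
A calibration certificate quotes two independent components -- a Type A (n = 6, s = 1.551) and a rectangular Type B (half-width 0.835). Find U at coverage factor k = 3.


u_A = s / sqrt(n) = 1.551 / sqrt(6) = 0.6331931
u_B = half_width / sqrt(3) = 0.835 / sqrt(3) = 0.48208747
uc = sqrt(u_A^2 + u_B^2) = sqrt(0.6331931^2 + 0.48208747^2) = 0.79582776
U = k * uc = 3 * 0.79582776
U = 2.3875

2.3875


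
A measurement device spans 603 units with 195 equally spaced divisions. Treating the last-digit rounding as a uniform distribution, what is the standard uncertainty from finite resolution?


resolution = range / divisions
resolution = 603 / 195 = 3.0923077
u_res = resolution / (2*sqrt(3))
u_res = 3.0923077 / 3.4641016
u_res = 0.8927

0.8927


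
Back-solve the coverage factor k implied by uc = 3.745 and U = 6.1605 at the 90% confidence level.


k = U / uc
k = 6.1605 / 3.745
k = 1.645

1.645


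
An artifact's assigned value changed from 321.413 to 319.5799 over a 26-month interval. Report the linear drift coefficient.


rate = (v2 - v1) / months
= (319.5799 - 321.413) / 26
= -1.8331 / 26
= -0.0705

-0.0705


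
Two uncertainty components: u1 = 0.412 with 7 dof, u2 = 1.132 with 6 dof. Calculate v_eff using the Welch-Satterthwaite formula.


uc = sqrt(u1^2 + u2^2) = sqrt(0.412^2 + 1.132^2) = 1.2046443
v_eff = uc^4 / (u1^4/v1 + u2^4/v2)
= 1.2046443^4 / (0.412^4/7 + 1.132^4/6)
= 2.1058882 / 0.27779072
v_eff = 7.5808

7.5808


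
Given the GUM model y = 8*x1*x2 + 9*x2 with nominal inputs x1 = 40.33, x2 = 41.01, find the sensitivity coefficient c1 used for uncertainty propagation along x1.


y = 8*x1*x2 + 9*x2
dy/dx1 = 8*x2
Evaluate at x2 = 41.01: c1 = 8 * 41.01
c1 = 328.0800

328.0800


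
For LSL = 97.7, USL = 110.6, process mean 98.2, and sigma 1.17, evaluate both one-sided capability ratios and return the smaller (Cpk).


Cpu = (USL - mean) / (3*sigma) = (110.6 - 98.2) / (3*1.17) = 3.5328
Cpl = (mean - LSL) / (3*sigma) = (98.2 - 97.7) / (3*1.17) = 0.1425
Cpk = min(Cpu, Cpl) = 0.1425

0.1425


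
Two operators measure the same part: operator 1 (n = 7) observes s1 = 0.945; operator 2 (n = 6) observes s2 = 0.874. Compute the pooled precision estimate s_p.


s_p = sqrt(((n1-1)*s1^2 + (n2-1)*s2^2) / (n1+n2-2))
numerator = (7-1)*0.945^2 + (6-1)*0.874^2 = 5.35815 + 3.81938 = 9.17753
denominator = 7 + 6 - 2 = 11
s_p^2 = 9.17753 / 11 = 0.83432091
s_p = sqrt(0.83432091) = 0.9134

0.9134


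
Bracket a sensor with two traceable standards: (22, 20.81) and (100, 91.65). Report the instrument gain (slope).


slope = (y2 - y1) / (x2 - x1)
= (91.65 - 20.81) / (100 - 22)
= 70.8400 / 78
= 0.9082

0.9082


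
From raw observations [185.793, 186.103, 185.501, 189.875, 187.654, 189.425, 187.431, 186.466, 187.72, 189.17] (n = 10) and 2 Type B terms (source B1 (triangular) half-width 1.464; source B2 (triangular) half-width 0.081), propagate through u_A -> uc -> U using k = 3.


mean = (185.793 + 186.103 + 185.501 + 189.875 + 187.654 + 189.425 + 187.431 + 186.466 + 187.72 + 189.17) / 10 = 187.5138
s = sqrt(sum((x - mean)^2)/(n-1)) = 1.5684648
u_A = s / sqrt(n) = 1.5684648 / sqrt(10) = 0.49599212
u_B1 = 1.464 / sqrt(6) = 0.5976755
u_B2 = 0.081 / sqrt(6) = 0.033068112
uc = sqrt(0.49599212^2 + 0.5976755^2 + 0.033068112^2) = 0.77737873
U = k * uc = 3 * 0.77737873
U = 2.3321

2.3321


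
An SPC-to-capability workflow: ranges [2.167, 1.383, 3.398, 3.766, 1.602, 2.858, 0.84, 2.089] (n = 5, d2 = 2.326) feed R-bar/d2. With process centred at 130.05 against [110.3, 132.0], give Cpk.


R_bar = (2.167 + 1.383 + 3.398 + 3.766 + 1.602 + 2.858 + 0.84 + 2.089) / 8 = 2.262875
sigma = R_bar / d2 = 2.262875 / 2.326 = 0.97286113
Cp = (USL - LSL)/(6*sigma) = (132.0 - 110.3)/(6*0.97286113) = 3.7176
Cpu = (132.0 - 130.05)/(3*0.97286113) = 0.6681
Cpl = (130.05 - 110.3)/(3*0.97286113) = 6.7670
Cpk = min(Cpu, Cpl) = 0.6681

0.6681


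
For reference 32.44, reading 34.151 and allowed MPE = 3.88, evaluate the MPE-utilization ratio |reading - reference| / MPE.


e = indication - reference = 34.151 - 32.44 = 1.7110
|e| = 1.7110
ratio = |e| / MPE = 1.7110 / 3.88
ratio = 0.4410

0.4410


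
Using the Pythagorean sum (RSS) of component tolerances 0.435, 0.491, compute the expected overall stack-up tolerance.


RSS = sqrt(0.435^2 + 0.491^2)
= sqrt(0.430306)
= 0.6560

0.6560


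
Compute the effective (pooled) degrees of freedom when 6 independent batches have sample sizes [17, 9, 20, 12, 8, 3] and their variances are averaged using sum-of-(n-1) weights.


nu = sum_i (n_i - 1)
nu = ((17 - 1) + (9 - 1) + (20 - 1) + (12 - 1) + (8 - 1) + (3 - 1))
nu = 16 + 8 + 19 + 11 + 7 + 2
nu = 63

63


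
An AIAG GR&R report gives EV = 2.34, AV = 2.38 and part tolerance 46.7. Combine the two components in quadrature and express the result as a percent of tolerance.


GRR = sqrt(EV^2 + AV^2) = sqrt(2.34^2 + 2.38^2) = 3.3376639
%GRR = GRR / tol * 100 = 3.3376639 / 46.7 * 100
%GRR = 7.1470

7.1470


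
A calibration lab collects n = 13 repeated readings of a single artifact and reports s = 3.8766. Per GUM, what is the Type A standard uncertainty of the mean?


u_A = s / sqrt(n)
u_A = 3.8766 / sqrt(13)
u_A = 3.8766 / 3.6055513
u_A = 1.0752

1.0752


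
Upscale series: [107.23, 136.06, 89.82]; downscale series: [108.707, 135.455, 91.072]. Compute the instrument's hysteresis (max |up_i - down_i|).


|107.23 - 108.707| = 1.4770
|136.06 - 135.455| = 0.6050
|89.82 - 91.072| = 1.2520
hysteresis = max(diffs) = 1.4770

1.4770


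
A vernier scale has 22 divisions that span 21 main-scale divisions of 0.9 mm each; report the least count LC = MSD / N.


LC = MSD / n_div
= 0.9 / 22
= 0.0409

0.0409


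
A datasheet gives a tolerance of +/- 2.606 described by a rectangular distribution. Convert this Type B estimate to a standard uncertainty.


u_B = half_width / sqrt(3)
u_B = 2.606 / 1.7320508
u_B = 1.5046

1.5046


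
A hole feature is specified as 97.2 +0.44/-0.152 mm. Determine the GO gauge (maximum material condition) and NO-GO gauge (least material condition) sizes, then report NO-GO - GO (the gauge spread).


GO = nominal - lower_tol (smallest hole = maximum material condition)
GO = 97.2 - 0.152 = 97.048
NO-GO = nominal + upper_tol (largest hole = least material condition)
NO-GO = 97.2 + 0.44 = 97.64
spread = NO-GO - GO = 97.64 - 97.048 = 0.5920

0.5920


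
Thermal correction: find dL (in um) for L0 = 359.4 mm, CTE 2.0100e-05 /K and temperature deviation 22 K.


dL = L * alpha * dT
= 359.4 * 2.0100e-05 * 22
= 0.1589267 mm
dL_um = 0.1589267 * 1000 = 158.9267 um

158.9267


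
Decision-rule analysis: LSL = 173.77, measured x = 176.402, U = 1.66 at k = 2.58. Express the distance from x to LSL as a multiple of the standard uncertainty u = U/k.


u = U / k = 1.66 / 2.58 = 0.64341085
margin = |LSL - x| = |173.77 - 176.402| = 2.632
z = margin / u = 2.632 / 0.64341085
z = 4.0907

4.0907


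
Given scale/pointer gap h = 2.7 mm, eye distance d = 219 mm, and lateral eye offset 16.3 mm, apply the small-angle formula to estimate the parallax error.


error = h * offset / d
= 2.7 * 16.3 / 219
= 0.2010

0.2010


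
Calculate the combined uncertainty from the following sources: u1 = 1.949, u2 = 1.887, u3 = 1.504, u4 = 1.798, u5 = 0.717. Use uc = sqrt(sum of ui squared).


uc = sqrt(1.949^2 + 1.887^2 + 1.504^2 + 1.798^2 + 0.717^2)
uc = sqrt(13.368279)
uc = 3.6563

3.6563


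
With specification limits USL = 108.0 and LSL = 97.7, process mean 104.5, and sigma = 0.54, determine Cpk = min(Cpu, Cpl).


Cpu = (USL - mean) / (3*sigma) = (108.0 - 104.5) / (3*0.54) = 2.1605
Cpl = (mean - LSL) / (3*sigma) = (104.5 - 97.7) / (3*0.54) = 4.1975
Cpk = min(Cpu, Cpl) = 2.1605

2.1605


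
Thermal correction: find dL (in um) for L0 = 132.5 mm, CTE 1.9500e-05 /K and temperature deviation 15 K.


dL = L * alpha * dT
= 132.5 * 1.9500e-05 * 15
= 0.0387563 mm
dL_um = 0.0387563 * 1000 = 38.7563 um

38.7563


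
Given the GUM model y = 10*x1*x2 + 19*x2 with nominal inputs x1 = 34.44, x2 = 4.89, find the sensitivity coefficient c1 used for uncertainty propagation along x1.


y = 10*x1*x2 + 19*x2
dy/dx1 = 10*x2
Evaluate at x2 = 4.89: c1 = 10 * 4.89
c1 = 48.9000

48.9000


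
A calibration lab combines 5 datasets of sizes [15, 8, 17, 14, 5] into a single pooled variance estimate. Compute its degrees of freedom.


nu = sum_i (n_i - 1)
nu = ((15 - 1) + (8 - 1) + (17 - 1) + (14 - 1) + (5 - 1))
nu = 14 + 7 + 16 + 13 + 4
nu = 54

54


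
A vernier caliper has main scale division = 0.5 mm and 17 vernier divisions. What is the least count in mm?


LC = MSD / n_div
= 0.5 / 17
= 0.0294

0.0294


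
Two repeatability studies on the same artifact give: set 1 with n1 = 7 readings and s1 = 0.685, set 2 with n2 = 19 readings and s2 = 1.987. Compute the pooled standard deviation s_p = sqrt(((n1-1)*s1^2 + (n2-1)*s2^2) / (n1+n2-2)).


s_p = sqrt(((n1-1)*s1^2 + (n2-1)*s2^2) / (n1+n2-2))
numerator = (7-1)*0.685^2 + (19-1)*1.987^2 = 2.81535 + 71.067042 = 73.882392
denominator = 7 + 19 - 2 = 24
s_p^2 = 73.882392 / 24 = 3.078433
s_p = sqrt(3.078433) = 1.7545

1.7545
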